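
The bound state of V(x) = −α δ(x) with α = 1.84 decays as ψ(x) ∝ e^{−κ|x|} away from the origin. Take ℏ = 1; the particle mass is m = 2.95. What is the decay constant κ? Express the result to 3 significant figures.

κ = 5.43

Integrate −(ℏ²/2m)ψ'' − αδ(x)ψ = Eψ from −ε to +ε: the ψ'' term gives ψ'(0⁺) − ψ'(0⁻) and the δ term gives −(2mα/ℏ²)ψ(0).
With ψ ∝ e^{−κ|x|} this yields −2κ = −2mα/ℏ², so κ = mα/ℏ² = 5.428.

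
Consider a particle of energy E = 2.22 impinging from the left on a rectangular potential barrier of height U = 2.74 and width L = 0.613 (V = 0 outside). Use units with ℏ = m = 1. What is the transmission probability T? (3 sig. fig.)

T = 0.581

Since E < U the interior solution is evanescent with decay constant κ = √(2m(U − E))/ℏ = 1.020.
κL = 0.6251, sinh(κL) = 0.6667.
Matching ψ, ψ′ at both faces gives T = [1 + U² sinh²(κL) / (4E(U − E))]⁻¹ = 1/1.723 = 0.581.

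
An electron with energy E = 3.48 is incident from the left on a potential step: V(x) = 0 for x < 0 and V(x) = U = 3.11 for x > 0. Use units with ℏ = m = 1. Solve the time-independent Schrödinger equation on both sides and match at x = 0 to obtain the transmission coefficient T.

T = 0.742

On each side the TISE gives plane waves with k = √(2m(E − V))/ℏ: k₁ = √(2·1·3.48) = 2.638, k₂ = √(2·1·0.37) = 0.8602.
Continuity of ψ and ψ′ at the step yields the reflection amplitude r = (k₁ − k₂)/(k₁ + k₂) = 0.5082; thus R = |r|² = 0.2583, T = 0.7417.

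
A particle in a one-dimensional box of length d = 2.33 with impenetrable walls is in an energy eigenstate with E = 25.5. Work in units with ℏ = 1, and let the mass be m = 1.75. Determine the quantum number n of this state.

n = 7

From E_n = n²π²ℏ²/(2md²) invert to n = √(2md²E)/(πℏ).
n = (2.33/π) × √(2 × 1.75 × 25.5) = 7.007 → n = 7.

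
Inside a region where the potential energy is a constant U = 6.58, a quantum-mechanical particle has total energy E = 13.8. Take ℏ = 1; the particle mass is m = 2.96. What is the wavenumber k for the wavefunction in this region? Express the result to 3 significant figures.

k = 6.54

With E > U the solution is oscillatory, ψ ∝ e^{±ikx} with k = √(2m(E − U))/ℏ.
k = √(2 × 2.96 × 7.22) = 6.538.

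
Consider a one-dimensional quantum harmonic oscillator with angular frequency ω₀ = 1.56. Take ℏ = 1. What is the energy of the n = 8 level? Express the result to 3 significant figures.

Using E_n = (n + ½)ℏω₀: E_8 = 8.5 × 1.56 = 13.26.

E = 13.3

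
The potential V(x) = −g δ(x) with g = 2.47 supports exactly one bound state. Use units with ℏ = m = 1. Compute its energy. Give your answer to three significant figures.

E = -3.05

The bound state is ψ(x) = √κ e^{−κ|x|}. The derivative jump ψ'(0⁺) − ψ'(0⁻) = −(2mg/ℏ²)ψ(0) fixes κ = mg/ℏ² = 2.470.
Then E = −ℏ²κ²/(2m) = −mg²/(2ℏ²) = -3.050.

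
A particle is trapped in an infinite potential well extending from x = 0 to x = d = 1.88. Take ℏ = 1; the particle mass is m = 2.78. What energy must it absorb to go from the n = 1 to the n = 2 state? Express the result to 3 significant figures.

ΔE = 1.51

E_n = n²π²ℏ²/(2md²), so ΔE = (2² − 1²) π²ℏ²/(2md²).
ΔE = 3 × π² / (2 × 2.78 × 1.88²) = 1.507.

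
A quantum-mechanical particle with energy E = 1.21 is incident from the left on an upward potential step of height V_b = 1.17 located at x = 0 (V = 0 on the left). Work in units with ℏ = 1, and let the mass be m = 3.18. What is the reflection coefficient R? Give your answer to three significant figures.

The wavenumbers are k₁ = √(2mE)/ℏ = 2.774 on the left and k₂ = √(2m(E − V_b))/ℏ = 0.5044 on the right.
Continuity of ψ and ψ′ at the step yields the reflection amplitude r = (k₁ − k₂)/(k₁ + k₂) = 0.6923; thus R = |r|² = 0.4793, T = 0.5207.

R = 0.479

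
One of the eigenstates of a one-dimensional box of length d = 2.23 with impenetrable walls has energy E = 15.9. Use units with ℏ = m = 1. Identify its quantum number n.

From E_n = n²π²ℏ²/(2md²) invert to n = √(2md²E)/(πℏ).
n = (2.23/π) × √(2 × 1 × 15.9) = 4.003 → n = 4.

n = 4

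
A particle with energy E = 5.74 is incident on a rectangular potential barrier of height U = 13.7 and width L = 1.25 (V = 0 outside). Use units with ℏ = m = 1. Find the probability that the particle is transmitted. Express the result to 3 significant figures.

T = 0.000181

Since E < U the interior solution is evanescent with decay constant κ = √(2m(U − E))/ℏ = 3.990.
κL = 4.987, sinh(κL) = 73.28.
Matching ψ, ψ′ at both faces gives T = [1 + U² sinh²(κL) / (4E(U − E))]⁻¹ = 1/5516 = 0.000181.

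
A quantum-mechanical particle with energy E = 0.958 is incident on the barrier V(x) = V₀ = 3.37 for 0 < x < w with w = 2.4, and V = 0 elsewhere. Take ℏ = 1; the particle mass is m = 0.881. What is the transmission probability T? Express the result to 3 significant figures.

T = 0.000164

Since E < V₀ the interior solution is evanescent with decay constant κ = √(2m(V₀ − E))/ℏ = 2.062.
κw = 4.948, sinh(κw) = 70.42.
The exact tunnelling result is T⁻¹ = 1 + V₀² sinh²(κw) / [4E(V₀ − E)] = 6094, so T = 0.000164.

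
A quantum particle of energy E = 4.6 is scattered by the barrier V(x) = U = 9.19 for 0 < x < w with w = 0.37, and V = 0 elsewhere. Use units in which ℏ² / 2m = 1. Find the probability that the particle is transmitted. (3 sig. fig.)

Since E < U the interior solution is evanescent with decay constant κ = √(2m(U − E))/ℏ = 2.142.
κw = 0.7927, sinh(κw) = 0.8784.
The exact tunnelling result is T⁻¹ = 1 + U² sinh²(κw) / [4E(U − E)] = 1.772, so T = 0.564.

T = 0.564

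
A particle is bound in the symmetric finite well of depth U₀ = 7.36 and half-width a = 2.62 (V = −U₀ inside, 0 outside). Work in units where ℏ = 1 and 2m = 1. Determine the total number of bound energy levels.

N = 5

The dimensionless depth is z₀ = a√(2mU₀)/ℏ = 2.62 × √(7.360) = 7.108.
The even/odd transcendental equations gain one root per π/2 in z₀, giving N = 1 + ⌊2z₀/π⌋ = 1 + ⌊4.525⌋ = 5.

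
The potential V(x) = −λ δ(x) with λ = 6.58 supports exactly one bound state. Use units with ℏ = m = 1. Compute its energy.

For x ≠ 0 the bound state is ψ ∝ e^{−κ|x|}; integrating the TISE across the delta gives the cusp condition 2κ = 2mλ/ℏ², so κ = 6.580.
Then E = −ℏ²κ²/(2m) = −mλ²/(2ℏ²) = -21.65.

E = -21.6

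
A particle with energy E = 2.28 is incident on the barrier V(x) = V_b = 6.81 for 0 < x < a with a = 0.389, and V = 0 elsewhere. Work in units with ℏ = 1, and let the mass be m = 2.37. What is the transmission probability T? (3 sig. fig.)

Since E < V_b the interior solution is evanescent with decay constant κ = √(2m(V_b − E))/ℏ = 4.634.
κa = 1.803, sinh(κa) = 2.950.
The exact tunnelling result is T⁻¹ = 1 + V_b² sinh²(κa) / [4E(V_b − E)] = 10.77, so T = 0.0929.

T = 0.0929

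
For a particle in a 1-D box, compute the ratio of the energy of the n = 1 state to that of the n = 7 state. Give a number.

Since E_n ∝ n², the ratio is (1/7)² = 0.0204082.

0.0204082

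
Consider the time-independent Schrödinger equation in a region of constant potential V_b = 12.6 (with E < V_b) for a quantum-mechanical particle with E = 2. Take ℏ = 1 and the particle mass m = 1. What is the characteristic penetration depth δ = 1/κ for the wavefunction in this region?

Since E < V_b the TISE in this region is ψ'' = κ²ψ with κ = √(2m(V_b − E))/ℏ.
κ = √(2 × 1 × 10.6) = 4.604. The penetration depth is δ = 1/κ = 0.217.

δ = 0.217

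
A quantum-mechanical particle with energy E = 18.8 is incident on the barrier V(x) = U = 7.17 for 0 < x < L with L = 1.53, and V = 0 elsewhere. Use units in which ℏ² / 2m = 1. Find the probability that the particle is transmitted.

Above the barrier the interior wavenumber is k₂ = √(2m(E − U))/ℏ = 3.410, giving phase k₂L = 5.218.
Matching at both interfaces gives T⁻¹ = 1 + U² sin²(k₂L) / [4E(E − U)] = 1.045, hence T = 0.957.

T = 0.957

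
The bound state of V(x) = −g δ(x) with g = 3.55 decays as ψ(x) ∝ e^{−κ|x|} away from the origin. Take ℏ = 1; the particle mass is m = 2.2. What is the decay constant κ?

κ = 7.81

Integrate −(ℏ²/2m)ψ'' − gδ(x)ψ = Eψ from −ε to +ε: the ψ'' term gives ψ'(0⁺) − ψ'(0⁻) and the δ term gives −(2mg/ℏ²)ψ(0).
With ψ ∝ e^{−κ|x|} this yields −2κ = −2mg/ℏ², so κ = mg/ℏ² = 7.810.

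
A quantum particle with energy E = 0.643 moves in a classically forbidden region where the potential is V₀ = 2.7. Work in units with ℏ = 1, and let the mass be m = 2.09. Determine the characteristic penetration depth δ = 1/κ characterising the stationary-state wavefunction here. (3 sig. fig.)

δ = 0.341

Since E < V₀ the TISE in this region is ψ'' = κ²ψ with κ = √(2m(V₀ − E))/ℏ.
κ = √(2 × 2.09 × 2.057) = 2.932. The penetration depth is δ = 1/κ = 0.341.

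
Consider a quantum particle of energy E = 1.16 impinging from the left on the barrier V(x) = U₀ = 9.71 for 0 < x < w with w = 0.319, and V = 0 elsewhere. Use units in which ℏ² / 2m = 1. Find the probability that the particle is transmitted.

Since E < U₀ the interior solution is evanescent with decay constant κ = √(2m(U₀ − E))/ℏ = 2.924.
κw = 0.9328, sinh(κw) = 1.074.
The exact tunnelling result is T⁻¹ = 1 + U₀² sinh²(κw) / [4E(U₀ − E)] = 3.742, so T = 0.267.

T = 0.267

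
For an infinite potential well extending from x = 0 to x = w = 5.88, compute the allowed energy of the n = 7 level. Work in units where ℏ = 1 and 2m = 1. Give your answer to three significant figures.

The infinite-well eigenfunctions ψ_n = √(2/w) sin(nπx/w) vanish at both walls, giving E_n = n²π²ℏ²/(2mw²).
E_7 = 7² × π² / (2 × 0.5 × 5.88²) = 13.99.

E = 14.0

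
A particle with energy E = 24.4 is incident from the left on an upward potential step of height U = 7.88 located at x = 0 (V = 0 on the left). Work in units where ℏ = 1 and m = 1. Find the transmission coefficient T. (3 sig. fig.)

The wavenumbers are k₁ = √(2mE)/ℏ = 6.986 on the left and k₂ = √(2m(E − U))/ℏ = 5.748 on the right.
Continuity of ψ and ψ′ at the step yields the reflection amplitude r = (k₁ − k₂)/(k₁ + k₂) = 0.09720; thus R = |r|² = 0.009447, T = 0.9906.

T = 0.991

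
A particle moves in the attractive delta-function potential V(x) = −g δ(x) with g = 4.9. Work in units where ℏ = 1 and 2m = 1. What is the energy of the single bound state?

E = -6.00

For x ≠ 0 the bound state is ψ ∝ e^{−κ|x|}; integrating the TISE across the delta gives the cusp condition 2κ = 2mg/ℏ², so κ = 2.450.
Then E = −ℏ²κ²/(2m) = −mg²/(2ℏ²) = -6.003.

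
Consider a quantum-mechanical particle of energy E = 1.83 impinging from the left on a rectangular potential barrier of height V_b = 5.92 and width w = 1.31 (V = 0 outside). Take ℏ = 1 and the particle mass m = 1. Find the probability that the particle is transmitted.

E < V_b: inside the barrier ψ ∝ e^{±κx} with κ = √(2m(V_b − E))/ℏ = 2.860.
κw = 3.747, sinh(κw) = 21.18.
The exact tunnelling result is T⁻¹ = 1 + V_b² sinh²(κw) / [4E(V_b − E)] = 526.0, so T = 0.00190.

T = 0.00190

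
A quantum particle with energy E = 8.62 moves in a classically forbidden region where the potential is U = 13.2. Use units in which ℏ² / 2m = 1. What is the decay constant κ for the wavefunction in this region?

Since E < U the TISE in this region is ψ'' = κ²ψ with κ = √(2m(U − E))/ℏ.
κ = √(2 × 0.5 × 4.58) = 2.140.

κ = 2.14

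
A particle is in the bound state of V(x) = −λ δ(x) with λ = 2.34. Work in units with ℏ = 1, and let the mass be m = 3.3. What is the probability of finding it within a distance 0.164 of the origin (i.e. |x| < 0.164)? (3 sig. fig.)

The normalised bound state is ψ = √κ e^{−κ|x|} with κ = mλ/ℏ² = 7.722.
P(|x| < d) = ∫_{−d}^{d} κ e^{−2κ|x|} dx = 1 − e^{−2κd} = 1 − e^{−2.533} = 0.9206.

P = 0.921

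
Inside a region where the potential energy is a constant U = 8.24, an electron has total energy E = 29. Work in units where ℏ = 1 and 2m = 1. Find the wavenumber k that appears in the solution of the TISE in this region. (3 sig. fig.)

With E > U the solution is oscillatory, ψ ∝ e^{±ikx} with k = √(2m(E − U))/ℏ.
k = √(2 × 0.5 × 20.76) = 4.556.

k = 4.56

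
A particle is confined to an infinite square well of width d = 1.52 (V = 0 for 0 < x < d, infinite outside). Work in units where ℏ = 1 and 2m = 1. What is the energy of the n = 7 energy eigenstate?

Requiring ψ(0) = ψ(d) = 0 quantises k = nπ/d, hence E_n = ℏ²k²/2m = n²π²ℏ²/(2md²).
E_7 = 7² × π² / (2 × 0.5 × 1.52²) = 209.3.

E = 209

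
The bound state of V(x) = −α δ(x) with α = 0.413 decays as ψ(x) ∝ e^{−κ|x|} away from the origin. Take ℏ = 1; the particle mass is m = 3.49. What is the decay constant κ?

Integrating the TISE across x = 0 gives the cusp condition ψ'(0⁺) − ψ'(0⁻) = −(2mα/ℏ²)ψ(0).
With ψ ∝ e^{−κ|x|} this yields −2κ = −2mα/ℏ², so κ = mα/ℏ² = 1.441.

κ = 1.44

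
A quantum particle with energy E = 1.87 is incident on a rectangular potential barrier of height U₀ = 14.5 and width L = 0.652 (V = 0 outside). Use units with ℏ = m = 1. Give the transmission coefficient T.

T = 0.00256

E < U₀: inside the barrier ψ ∝ e^{±κx} with κ = √(2m(U₀ − E))/ℏ = 5.026.
κL = 3.277, sinh(κL) = 13.23.
Matching ψ, ψ′ at both faces gives T = [1 + U₀² sinh²(κL) / (4E(U₀ − E))]⁻¹ = 1/390.4 = 0.00256.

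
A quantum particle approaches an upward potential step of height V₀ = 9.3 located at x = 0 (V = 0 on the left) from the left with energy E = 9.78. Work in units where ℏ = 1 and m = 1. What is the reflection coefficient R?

R = 0.406

The wavenumbers are k₁ = √(2mE)/ℏ = 4.423 on the left and k₂ = √(2m(E − V₀))/ℏ = 0.9798 on the right.
Continuity of ψ and ψ′ at the step yields the reflection amplitude r = (k₁ − k₂)/(k₁ + k₂) = 0.6373; thus R = |r|² = 0.4061, T = 0.5939.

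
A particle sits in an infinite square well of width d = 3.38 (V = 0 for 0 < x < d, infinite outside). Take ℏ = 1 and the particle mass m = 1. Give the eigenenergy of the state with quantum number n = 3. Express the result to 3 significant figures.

The infinite-well eigenfunctions ψ_n = √(2/d) sin(nπx/d) vanish at both walls, giving E_n = n²π²ℏ²/(2md²).
E_3 = 3² × π² / (2 × 1 × 3.38²) = 3.888.

E = 3.89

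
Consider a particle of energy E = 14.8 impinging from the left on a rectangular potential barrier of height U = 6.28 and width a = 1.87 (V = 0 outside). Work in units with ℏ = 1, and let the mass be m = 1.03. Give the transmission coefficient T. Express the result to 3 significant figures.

T = 0.928

E > U: inside the barrier k₂ = √(2m(E − U))/ℏ = 4.189, k₂a = 7.834.
Matching at both interfaces gives T⁻¹ = 1 + U² sin²(k₂a) / [4E(E − U)] = 1.078, hence T = 0.928.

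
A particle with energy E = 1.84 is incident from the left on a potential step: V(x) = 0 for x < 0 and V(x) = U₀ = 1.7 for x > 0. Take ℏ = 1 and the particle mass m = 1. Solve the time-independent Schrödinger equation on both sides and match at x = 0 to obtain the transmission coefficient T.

On each side the TISE gives plane waves with k = √(2m(E − V))/ℏ: k₁ = √(2·1·1.84) = 1.918, k₂ = √(2·1·0.14) = 0.5292.
Matching ψ and ψ′ at x = 0 gives r = (k₁ − k₂)/(k₁ + k₂), so R = r² = 0.3222 and T = 1 − R = 0.6778.

T = 0.678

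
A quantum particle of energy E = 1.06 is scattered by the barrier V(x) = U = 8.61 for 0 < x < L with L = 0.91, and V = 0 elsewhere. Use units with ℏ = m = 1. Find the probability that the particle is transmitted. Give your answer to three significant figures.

E < U: inside the barrier ψ ∝ e^{±κx} with κ = √(2m(U − E))/ℏ = 3.886.
κL = 3.536, sinh(κL) = 17.15.
Matching ψ, ψ′ at both faces gives T = [1 + U² sinh²(κL) / (4E(U − E))]⁻¹ = 1/682.3 = 0.00147.

T = 0.00147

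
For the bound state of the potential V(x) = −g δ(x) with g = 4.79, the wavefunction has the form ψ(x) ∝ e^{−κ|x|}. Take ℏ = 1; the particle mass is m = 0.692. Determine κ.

κ = 3.31

Integrate −(ℏ²/2m)ψ'' − gδ(x)ψ = Eψ from −ε to +ε: the ψ'' term gives ψ'(0⁺) − ψ'(0⁻) and the δ term gives −(2mg/ℏ²)ψ(0).
With ψ ∝ e^{−κ|x|} this yields −2κ = −2mg/ℏ², so κ = mg/ℏ² = 3.315.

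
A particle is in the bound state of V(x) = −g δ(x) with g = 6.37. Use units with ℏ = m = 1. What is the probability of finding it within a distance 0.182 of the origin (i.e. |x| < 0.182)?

The normalised bound state is ψ = √κ e^{−κ|x|} with κ = mg/ℏ² = 6.370.
P(|x| < d) = ∫_{−d}^{d} κ e^{−2κ|x|} dx = 1 − e^{−2κd} = 1 − e^{−2.319} = 0.9016.

P = 0.902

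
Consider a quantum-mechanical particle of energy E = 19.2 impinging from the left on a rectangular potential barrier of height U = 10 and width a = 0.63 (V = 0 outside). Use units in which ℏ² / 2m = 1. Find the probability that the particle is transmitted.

T = 0.888

Above the barrier the interior wavenumber is k₂ = √(2m(E − U))/ℏ = 3.033, giving phase k₂a = 1.911.
Matching at both interfaces gives T⁻¹ = 1 + U² sin²(k₂a) / [4E(E − U)] = 1.126, hence T = 0.888.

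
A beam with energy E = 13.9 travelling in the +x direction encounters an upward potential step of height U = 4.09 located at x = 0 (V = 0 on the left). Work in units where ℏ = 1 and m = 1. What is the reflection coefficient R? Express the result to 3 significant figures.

On each side the TISE gives plane waves with k = √(2m(E − V))/ℏ: k₁ = √(2·1·13.9) = 5.273, k₂ = √(2·1·9.81) = 4.429.
Continuity of ψ and ψ′ at the step yields the reflection amplitude r = (k₁ − k₂)/(k₁ + k₂) = 0.08690; thus R = |r|² = 0.007552, T = 0.9924.

R = 0.00755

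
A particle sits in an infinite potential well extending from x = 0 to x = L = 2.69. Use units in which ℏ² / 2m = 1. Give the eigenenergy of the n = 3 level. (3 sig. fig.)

Requiring ψ(0) = ψ(L) = 0 quantises k = nπ/L, hence E_n = ℏ²k²/2m = n²π²ℏ²/(2mL²).
E_3 = 3² × π² / (2 × 0.5 × 2.69²) = 12.28.

E = 12.3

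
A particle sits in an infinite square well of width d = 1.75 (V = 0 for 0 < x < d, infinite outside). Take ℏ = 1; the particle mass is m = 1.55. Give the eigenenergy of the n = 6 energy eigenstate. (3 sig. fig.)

E = 37.4

The infinite-well eigenfunctions ψ_n = √(2/d) sin(nπx/d) vanish at both walls, giving E_n = n²π²ℏ²/(2md²).
E_6 = 6² × π² / (2 × 1.55 × 1.75²) = 37.43.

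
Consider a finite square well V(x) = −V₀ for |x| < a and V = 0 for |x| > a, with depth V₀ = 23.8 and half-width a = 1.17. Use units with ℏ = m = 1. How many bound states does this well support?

N = 6

Define the well-strength parameter z₀ = (a/ℏ)√(2mV₀) = 1.17 × √(2·1·23.8) = 8.072.
The even/odd transcendental equations gain one root per π/2 in z₀, giving N = 1 + ⌊2z₀/π⌋ = 1 + ⌊5.139⌋ = 6.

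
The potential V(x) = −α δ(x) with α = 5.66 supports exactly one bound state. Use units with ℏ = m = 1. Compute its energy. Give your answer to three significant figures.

The bound state is ψ(x) = √κ e^{−κ|x|}. The derivative jump ψ'(0⁺) − ψ'(0⁻) = −(2mα/ℏ²)ψ(0) fixes κ = mα/ℏ² = 5.660.
Then E = −ℏ²κ²/(2m) = −mα²/(2ℏ²) = -16.02.

E = -16.0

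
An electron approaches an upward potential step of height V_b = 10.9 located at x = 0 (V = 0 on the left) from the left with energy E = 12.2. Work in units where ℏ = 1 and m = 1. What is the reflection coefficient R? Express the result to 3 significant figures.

On each side the TISE gives plane waves with k = √(2m(E − V))/ℏ: k₁ = √(2·1·12.2) = 4.940, k₂ = √(2·1·1.3) = 1.612.
Matching ψ and ψ′ at x = 0 gives r = (k₁ − k₂)/(k₁ + k₂), so R = r² = 0.2579 and T = 1 − R = 0.7421.

R = 0.258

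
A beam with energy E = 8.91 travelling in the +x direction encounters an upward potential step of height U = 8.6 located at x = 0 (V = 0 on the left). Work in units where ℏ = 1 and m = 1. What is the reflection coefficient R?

R = 0.470

On each side the TISE gives plane waves with k = √(2m(E − V))/ℏ: k₁ = √(2·1·8.91) = 4.221, k₂ = √(2·1·0.31) = 0.7874.
Continuity of ψ and ψ′ at the step yields the reflection amplitude r = (k₁ − k₂)/(k₁ + k₂) = 0.6856; thus R = |r|² = 0.4700, T = 0.5300.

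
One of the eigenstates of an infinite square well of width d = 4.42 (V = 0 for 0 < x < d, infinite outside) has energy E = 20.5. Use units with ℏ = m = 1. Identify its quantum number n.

n = 9

For an infinite well E_n = n²π²ℏ²/(2md²), so n = (d/πℏ)√(2mE).
n = (4.42/π) × √(2 × 1 × 20.5) = 9.009 → n = 9.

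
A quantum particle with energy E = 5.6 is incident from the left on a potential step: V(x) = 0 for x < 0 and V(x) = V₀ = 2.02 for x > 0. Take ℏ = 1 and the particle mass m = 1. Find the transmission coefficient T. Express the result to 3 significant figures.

On each side the TISE gives plane waves with k = √(2m(E − V))/ℏ: k₁ = √(2·1·5.6) = 3.347, k₂ = √(2·1·3.58) = 2.676.
Continuity of ψ and ψ′ at the step yields the reflection amplitude r = (k₁ − k₂)/(k₁ + k₂) = 0.1114; thus R = |r|² = 0.01241, T = 0.9876.

T = 0.988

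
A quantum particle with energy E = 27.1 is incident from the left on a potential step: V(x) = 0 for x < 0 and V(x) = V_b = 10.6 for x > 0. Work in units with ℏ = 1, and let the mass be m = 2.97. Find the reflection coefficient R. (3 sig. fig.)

The wavenumbers are k₁ = √(2mE)/ℏ = 12.69 on the left and k₂ = √(2m(E − V_b))/ℏ = 9.900 on the right.
Matching ψ and ψ′ at x = 0 gives r = (k₁ − k₂)/(k₁ + k₂), so R = r² = 0.01523 and T = 1 − R = 0.9848.

R = 0.0152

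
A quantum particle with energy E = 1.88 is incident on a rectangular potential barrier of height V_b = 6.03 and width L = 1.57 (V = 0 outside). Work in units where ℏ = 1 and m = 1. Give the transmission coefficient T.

Since E < V_b the interior solution is evanescent with decay constant κ = √(2m(V_b − E))/ℏ = 2.881.
κL = 4.523, sinh(κL) = 46.06.
The exact tunnelling result is T⁻¹ = 1 + V_b² sinh²(κL) / [4E(V_b − E)] = 2472, so T = 0.000404.

T = 0.000404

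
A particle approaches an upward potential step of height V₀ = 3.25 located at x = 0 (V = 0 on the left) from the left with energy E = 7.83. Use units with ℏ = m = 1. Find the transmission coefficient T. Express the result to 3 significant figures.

The wavenumbers are k₁ = √(2mE)/ℏ = 3.957 on the left and k₂ = √(2m(E − V₀))/ℏ = 3.027 on the right.
Continuity of ψ and ψ′ at the step yields the reflection amplitude r = (k₁ − k₂)/(k₁ + k₂) = 0.1333; thus R = |r|² = 0.01776, T = 0.9822.

T = 0.982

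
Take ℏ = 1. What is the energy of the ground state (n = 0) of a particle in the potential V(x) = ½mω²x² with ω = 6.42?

E = 3.21

Using E_n = (n + ½)ℏω: E_0 = 0.5 × 6.42 = 3.210.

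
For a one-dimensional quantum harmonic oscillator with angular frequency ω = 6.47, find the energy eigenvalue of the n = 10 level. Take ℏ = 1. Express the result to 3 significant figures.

The oscillator eigenvalues are E_n = ℏω(n + ½), so E_10 = 6.47 × 10.5 = 67.94.

E = 67.9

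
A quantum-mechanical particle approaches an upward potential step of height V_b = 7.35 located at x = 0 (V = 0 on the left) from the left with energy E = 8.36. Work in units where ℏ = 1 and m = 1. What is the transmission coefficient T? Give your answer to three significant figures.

T = 0.766

On each side the TISE gives plane waves with k = √(2m(E − V))/ℏ: k₁ = √(2·1·8.36) = 4.089, k₂ = √(2·1·1.01) = 1.421.
Matching ψ and ψ′ at x = 0 gives r = (k₁ − k₂)/(k₁ + k₂), so R = r² = 0.2344 and T = 1 − R = 0.7656.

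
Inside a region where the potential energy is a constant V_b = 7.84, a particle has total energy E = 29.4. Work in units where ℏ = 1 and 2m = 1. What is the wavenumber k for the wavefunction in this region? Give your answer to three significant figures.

k = 4.64

With E > V_b the solution is oscillatory, ψ ∝ e^{±ikx} with k = √(2m(E − V_b))/ℏ.
k = √(2 × 0.5 × 21.56) = 4.643.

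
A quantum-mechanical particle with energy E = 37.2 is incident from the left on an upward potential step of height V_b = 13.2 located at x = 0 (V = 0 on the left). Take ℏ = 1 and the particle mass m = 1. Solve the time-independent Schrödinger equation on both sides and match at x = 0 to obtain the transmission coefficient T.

T = 0.988

The wavenumbers are k₁ = √(2mE)/ℏ = 8.626 on the left and k₂ = √(2m(E − V_b))/ℏ = 6.928 on the right.
Continuity of ψ and ψ′ at the step yields the reflection amplitude r = (k₁ − k₂)/(k₁ + k₂) = 0.1091; thus R = |r|² = 0.01191, T = 0.9881.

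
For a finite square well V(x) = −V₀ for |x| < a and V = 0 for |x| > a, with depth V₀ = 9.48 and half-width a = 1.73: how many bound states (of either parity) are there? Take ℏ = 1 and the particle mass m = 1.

N = 5

The dimensionless depth is z₀ = a√(2mV₀)/ℏ = 1.73 × √(18.96) = 7.533.
A new bound state (alternating even/odd) appears each time z₀ passes a multiple of π/2, so N = ⌊2z₀/π⌋ + 1 = ⌊4.796⌋ + 1 = 5.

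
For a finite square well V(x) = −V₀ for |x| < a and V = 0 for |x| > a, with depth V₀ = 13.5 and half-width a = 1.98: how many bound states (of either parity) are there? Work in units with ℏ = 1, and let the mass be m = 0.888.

The dimensionless depth is z₀ = a√(2mV₀)/ℏ = 1.98 × √(23.98) = 9.695.
A new bound state (alternating even/odd) appears each time z₀ passes a multiple of π/2, so N = ⌊2z₀/π⌋ + 1 = ⌊6.172⌋ + 1 = 7.

N = 7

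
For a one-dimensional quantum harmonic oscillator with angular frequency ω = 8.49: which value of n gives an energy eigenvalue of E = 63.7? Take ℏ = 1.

n = 7

Invert E_n = (n + ½)ℏω: n = E/ℏω − ½ = 7.003, so n = 7.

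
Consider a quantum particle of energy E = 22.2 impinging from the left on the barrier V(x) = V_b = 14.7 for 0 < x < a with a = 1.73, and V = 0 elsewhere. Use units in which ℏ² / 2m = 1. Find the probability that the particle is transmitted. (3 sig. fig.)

T = 0.755

Above the barrier the interior wavenumber is k₂ = √(2m(E − V_b))/ℏ = 2.739, giving phase k₂a = 4.738.
T = [1 + V_b² sin²(k₂a) / (4E(E − V_b))]⁻¹ = 1/1.324 = 0.755.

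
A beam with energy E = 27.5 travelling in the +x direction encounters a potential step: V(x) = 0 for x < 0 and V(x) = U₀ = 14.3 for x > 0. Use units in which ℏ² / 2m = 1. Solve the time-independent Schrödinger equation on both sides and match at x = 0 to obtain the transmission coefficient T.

The wavenumbers are k₁ = √(2mE)/ℏ = 5.244 on the left and k₂ = √(2m(E − U₀))/ℏ = 3.633 on the right.
Continuity of ψ and ψ′ at the step yields the reflection amplitude r = (k₁ − k₂)/(k₁ + k₂) = 0.1815; thus R = |r|² = 0.03293, T = 0.9671.

T = 0.967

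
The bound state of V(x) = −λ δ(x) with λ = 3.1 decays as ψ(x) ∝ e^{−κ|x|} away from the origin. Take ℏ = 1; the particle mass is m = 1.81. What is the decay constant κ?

κ = 5.61

Integrating the TISE across x = 0 gives the cusp condition ψ'(0⁺) − ψ'(0⁻) = −(2mλ/ℏ²)ψ(0).
With ψ ∝ e^{−κ|x|} this yields −2κ = −2mλ/ℏ², so κ = mλ/ℏ² = 5.611.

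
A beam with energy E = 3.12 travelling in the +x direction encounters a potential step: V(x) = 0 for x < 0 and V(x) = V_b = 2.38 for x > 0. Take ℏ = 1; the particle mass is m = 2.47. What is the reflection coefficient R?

The wavenumbers are k₁ = √(2mE)/ℏ = 3.926 on the left and k₂ = √(2m(E − V_b))/ℏ = 1.912 on the right.
Matching ψ and ψ′ at x = 0 gives r = (k₁ − k₂)/(k₁ + k₂), so R = r² = 0.1190 and T = 1 − R = 0.8810.

R = 0.119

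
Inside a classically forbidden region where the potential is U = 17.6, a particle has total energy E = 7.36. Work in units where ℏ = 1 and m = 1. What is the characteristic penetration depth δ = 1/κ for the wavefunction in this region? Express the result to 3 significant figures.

Since E < U the TISE in this region is ψ'' = κ²ψ with κ = √(2m(U − E))/ℏ.
κ = √(2 × 1 × 10.24) = 4.525. The penetration depth is δ = 1/κ = 0.221.

δ = 0.221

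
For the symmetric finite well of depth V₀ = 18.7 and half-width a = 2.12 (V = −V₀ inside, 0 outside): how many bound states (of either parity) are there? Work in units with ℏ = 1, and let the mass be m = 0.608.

N = 7

The dimensionless depth is z₀ = a√(2mV₀)/ℏ = 2.12 × √(22.74) = 10.11.
A new bound state (alternating even/odd) appears each time z₀ passes a multiple of π/2, so N = ⌊2z₀/π⌋ + 1 = ⌊6.436⌋ + 1 = 7.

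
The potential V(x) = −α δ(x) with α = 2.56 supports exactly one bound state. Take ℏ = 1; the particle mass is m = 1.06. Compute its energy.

For x ≠ 0 the bound state is ψ ∝ e^{−κ|x|}; integrating the TISE across the delta gives the cusp condition 2κ = 2mα/ℏ², so κ = 2.714.
Then E = −ℏ²κ²/(2m) = −mα²/(2ℏ²) = -3.473.

E = -3.47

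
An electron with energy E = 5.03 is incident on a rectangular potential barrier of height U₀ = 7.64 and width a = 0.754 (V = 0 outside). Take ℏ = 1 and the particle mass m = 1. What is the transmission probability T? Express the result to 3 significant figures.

T = 0.109

E < U₀: inside the barrier ψ ∝ e^{±κx} with κ = √(2m(U₀ − E))/ℏ = 2.285.
κa = 1.723, sinh(κa) = 2.710.
Matching ψ, ψ′ at both faces gives T = [1 + U₀² sinh²(κa) / (4E(U₀ − E))]⁻¹ = 1/9.166 = 0.109.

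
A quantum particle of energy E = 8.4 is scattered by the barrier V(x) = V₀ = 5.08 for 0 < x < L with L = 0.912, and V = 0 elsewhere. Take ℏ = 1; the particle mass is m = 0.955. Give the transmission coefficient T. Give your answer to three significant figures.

T = 0.885

Above the barrier the interior wavenumber is k₂ = √(2m(E − V₀))/ℏ = 2.518, giving phase k₂L = 2.297.
Matching at both interfaces gives T⁻¹ = 1 + V₀² sin²(k₂L) / [4E(E − V₀)] = 1.129, hence T = 0.885.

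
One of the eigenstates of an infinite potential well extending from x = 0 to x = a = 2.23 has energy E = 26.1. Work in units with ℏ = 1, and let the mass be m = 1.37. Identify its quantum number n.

From E_n = n²π²ℏ²/(2ma²) invert to n = √(2ma²E)/(πℏ).
n = (2.23/π) × √(2 × 1.37 × 26.1) = 6.003 → n = 6.

n = 6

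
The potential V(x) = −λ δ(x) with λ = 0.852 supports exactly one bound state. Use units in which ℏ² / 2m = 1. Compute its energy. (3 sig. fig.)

For x ≠ 0 the bound state is ψ ∝ e^{−κ|x|}; integrating the TISE across the delta gives the cusp condition 2κ = 2mλ/ℏ², so κ = 0.4260.
Then E = −ℏ²κ²/(2m) = −mλ²/(2ℏ²) = -0.1815.

E = -0.181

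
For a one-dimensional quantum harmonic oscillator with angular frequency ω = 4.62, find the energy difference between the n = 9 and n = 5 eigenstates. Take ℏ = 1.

E_n = ℏω(n + ½), so ΔE = (9 − 5) ℏω = 4 × 4.62 = 18.48.

ΔE = 18.5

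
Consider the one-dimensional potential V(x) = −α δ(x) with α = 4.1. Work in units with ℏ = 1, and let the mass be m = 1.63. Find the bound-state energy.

E = -13.7

For x ≠ 0 the bound state is ψ ∝ e^{−κ|x|}; integrating the TISE across the delta gives the cusp condition 2κ = 2mα/ℏ², so κ = 6.683.
Then E = −ℏ²κ²/(2m) = −mα²/(2ℏ²) = -13.70.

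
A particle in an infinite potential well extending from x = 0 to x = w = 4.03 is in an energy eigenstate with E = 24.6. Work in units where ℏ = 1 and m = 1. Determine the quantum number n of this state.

n = 9

For an infinite well E_n = n²π²ℏ²/(2mw²), so n = (w/πℏ)√(2mE).
n = (4.03/π) × √(2 × 1 × 24.6) = 8.998 → n = 9.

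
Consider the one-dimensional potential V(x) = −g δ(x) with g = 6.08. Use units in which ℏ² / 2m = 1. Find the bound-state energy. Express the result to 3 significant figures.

The bound state is ψ(x) = √κ e^{−κ|x|}. The derivative jump ψ'(0⁺) − ψ'(0⁻) = −(2mg/ℏ²)ψ(0) fixes κ = mg/ℏ² = 3.040.
Then E = −ℏ²κ²/(2m) = −mg²/(2ℏ²) = -9.242.

E = -9.24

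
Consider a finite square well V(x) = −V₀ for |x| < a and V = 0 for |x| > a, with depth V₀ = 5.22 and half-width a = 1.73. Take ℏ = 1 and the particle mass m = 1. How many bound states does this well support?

N = 4

The dimensionless depth is z₀ = a√(2mV₀)/ℏ = 1.73 × √(10.44) = 5.590.
A new bound state (alternating even/odd) appears each time z₀ passes a multiple of π/2, so N = ⌊2z₀/π⌋ + 1 = ⌊3.559⌋ + 1 = 4.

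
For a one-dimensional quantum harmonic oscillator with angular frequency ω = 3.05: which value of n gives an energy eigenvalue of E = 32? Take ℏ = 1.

n = 10

Invert E_n = (n + ½)ℏω: n = E/ℏω − ½ = 9.992, so n = 10.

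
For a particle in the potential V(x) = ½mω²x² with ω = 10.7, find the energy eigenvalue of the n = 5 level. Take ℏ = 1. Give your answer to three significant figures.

E = 58.9

Using E_n = (n + ½)ℏω: E_5 = 5.5 × 10.7 = 58.85.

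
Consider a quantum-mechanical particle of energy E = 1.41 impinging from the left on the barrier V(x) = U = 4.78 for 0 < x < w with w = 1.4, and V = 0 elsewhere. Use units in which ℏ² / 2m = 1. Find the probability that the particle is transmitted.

Since E < U the interior solution is evanescent with decay constant κ = √(2m(U − E))/ℏ = 1.836.
κw = 2.570, sinh(κw) = 6.495.
The exact tunnelling result is T⁻¹ = 1 + U² sinh²(κw) / [4E(U − E)] = 51.71, so T = 0.0193.

T = 0.0193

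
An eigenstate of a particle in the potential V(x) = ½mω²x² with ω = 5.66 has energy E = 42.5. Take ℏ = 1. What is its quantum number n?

Invert E_n = (n + ½)ℏω: n = E/ℏω − ½ = 7.009, so n = 7.

n = 7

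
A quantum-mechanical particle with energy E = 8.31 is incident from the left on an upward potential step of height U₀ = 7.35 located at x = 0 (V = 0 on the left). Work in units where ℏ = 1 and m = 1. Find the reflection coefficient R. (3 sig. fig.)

The wavenumbers are k₁ = √(2mE)/ℏ = 4.077 on the left and k₂ = √(2m(E − U₀))/ℏ = 1.386 on the right.
Continuity of ψ and ψ′ at the step yields the reflection amplitude r = (k₁ − k₂)/(k₁ + k₂) = 0.4927; thus R = |r|² = 0.2427, T = 0.7573.

R = 0.243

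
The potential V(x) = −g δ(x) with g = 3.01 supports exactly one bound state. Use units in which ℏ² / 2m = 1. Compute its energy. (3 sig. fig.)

The bound state is ψ(x) = √κ e^{−κ|x|}. The derivative jump ψ'(0⁺) − ψ'(0⁻) = −(2mg/ℏ²)ψ(0) fixes κ = mg/ℏ² = 1.505.
Then E = −ℏ²κ²/(2m) = −mg²/(2ℏ²) = -2.265.

E = -2.27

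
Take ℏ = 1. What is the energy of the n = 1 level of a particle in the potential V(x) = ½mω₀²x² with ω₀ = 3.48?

E = 5.22

Using E_n = (n + ½)ℏω₀: E_1 = 1.5 × 3.48 = 5.220.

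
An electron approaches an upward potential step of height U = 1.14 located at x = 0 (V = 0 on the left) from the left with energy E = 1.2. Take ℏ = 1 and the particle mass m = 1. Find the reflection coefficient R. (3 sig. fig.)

R = 0.403

On each side the TISE gives plane waves with k = √(2m(E − V))/ℏ: k₁ = √(2·1·1.2) = 1.549, k₂ = √(2·1·0.06) = 0.3464.
Continuity of ψ and ψ′ at the step yields the reflection amplitude r = (k₁ − k₂)/(k₁ + k₂) = 0.6345; thus R = |r|² = 0.4026, T = 0.5974.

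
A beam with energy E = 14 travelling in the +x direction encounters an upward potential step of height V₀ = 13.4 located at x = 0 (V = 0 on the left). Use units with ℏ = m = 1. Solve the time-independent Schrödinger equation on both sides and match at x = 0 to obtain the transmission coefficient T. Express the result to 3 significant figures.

The wavenumbers are k₁ = √(2mE)/ℏ = 5.292 on the left and k₂ = √(2m(E − V₀))/ℏ = 1.095 on the right.
Continuity of ψ and ψ′ at the step yields the reflection amplitude r = (k₁ − k₂)/(k₁ + k₂) = 0.6570; thus R = |r|² = 0.4316, T = 0.5684.

T = 0.568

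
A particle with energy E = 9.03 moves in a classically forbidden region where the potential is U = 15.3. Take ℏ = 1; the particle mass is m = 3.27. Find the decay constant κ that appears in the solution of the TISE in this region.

κ = 6.40

Since E < U the TISE in this region is ψ'' = κ²ψ with κ = √(2m(U − E))/ℏ.
κ = √(2 × 3.27 × 6.27) = 6.404.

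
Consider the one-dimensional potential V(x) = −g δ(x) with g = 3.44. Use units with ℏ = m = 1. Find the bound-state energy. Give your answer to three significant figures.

E = -5.92

For x ≠ 0 the bound state is ψ ∝ e^{−κ|x|}; integrating the TISE across the delta gives the cusp condition 2κ = 2mg/ℏ², so κ = 3.440.
Then E = −ℏ²κ²/(2m) = −mg²/(2ℏ²) = -5.917.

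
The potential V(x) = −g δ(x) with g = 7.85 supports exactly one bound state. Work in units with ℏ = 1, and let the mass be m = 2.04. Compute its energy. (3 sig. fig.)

E = -62.9

The bound state is ψ(x) = √κ e^{−κ|x|}. The derivative jump ψ'(0⁺) − ψ'(0⁻) = −(2mg/ℏ²)ψ(0) fixes κ = mg/ℏ² = 16.01.
Then E = −ℏ²κ²/(2m) = −mg²/(2ℏ²) = -62.85.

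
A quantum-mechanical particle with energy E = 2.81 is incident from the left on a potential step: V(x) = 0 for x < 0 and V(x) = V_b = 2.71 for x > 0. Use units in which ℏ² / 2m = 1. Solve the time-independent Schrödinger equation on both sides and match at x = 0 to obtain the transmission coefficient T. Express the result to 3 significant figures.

On each side the TISE gives plane waves with k = √(2m(E − V))/ℏ: k₁ = √(2·½·2.81) = 1.676, k₂ = √(2·½·0.1) = 0.3162.
Continuity of ψ and ψ′ at the step yields the reflection amplitude r = (k₁ − k₂)/(k₁ + k₂) = 0.6826; thus R = |r|² = 0.4659, T = 0.5341.

T = 0.534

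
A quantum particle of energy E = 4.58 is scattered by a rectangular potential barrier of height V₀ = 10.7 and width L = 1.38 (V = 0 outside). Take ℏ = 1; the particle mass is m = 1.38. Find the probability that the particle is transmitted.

T = 0.0000464

E < V₀: inside the barrier ψ ∝ e^{±κx} with κ = √(2m(V₀ − E))/ℏ = 4.110.
κL = 5.672, sinh(κL) = 145.3.
The exact tunnelling result is T⁻¹ = 1 + V₀² sinh²(κL) / [4E(V₀ − E)] = 21550, so T = 0.0000464.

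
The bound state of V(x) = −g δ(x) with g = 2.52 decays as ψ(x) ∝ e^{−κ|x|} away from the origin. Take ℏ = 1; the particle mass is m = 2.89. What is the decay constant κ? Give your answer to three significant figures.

κ = 7.28

Integrate −(ℏ²/2m)ψ'' − gδ(x)ψ = Eψ from −ε to +ε: the ψ'' term gives ψ'(0⁺) − ψ'(0⁻) and the δ term gives −(2mg/ℏ²)ψ(0).
With ψ ∝ e^{−κ|x|} this yields −2κ = −2mg/ℏ², so κ = mg/ℏ² = 7.283.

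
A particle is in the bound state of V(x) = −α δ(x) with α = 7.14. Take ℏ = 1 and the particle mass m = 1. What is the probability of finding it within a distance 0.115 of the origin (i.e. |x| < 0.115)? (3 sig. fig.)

The normalised bound state is ψ = √κ e^{−κ|x|} with κ = mα/ℏ² = 7.140.
P(|x| < d) = ∫_{−d}^{d} κ e^{−2κ|x|} dx = 1 − e^{−2κd} = 1 − e^{−1.642} = 0.8064.

P = 0.806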